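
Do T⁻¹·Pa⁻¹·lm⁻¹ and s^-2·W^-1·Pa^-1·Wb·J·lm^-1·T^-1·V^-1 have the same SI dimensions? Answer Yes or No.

Yes

Left side:
  T = Wb/m² (flux density = flux per area),
      = kg·s⁻²·A⁻¹.
  So T⁻¹ = kg⁻¹·s²·A.
  Pa = N/m² (pressure = force per area),
      = kg·m⁻¹·s⁻².
  So Pa⁻¹ = kg⁻¹·m·s².
  lm = cd·sr = cd (luminous flux; sr is dimensionless).
  So lm⁻¹ = cd⁻¹.
  Combining: T⁻¹·Pa⁻¹·lm⁻¹ = (kg⁻¹·s²·A) · (kg⁻¹·m·s²) · cd⁻¹ = kg⁻²·m·s⁴·A·cd⁻¹.
Right side:
  W = J/s (power = energy per time),
      = kg·m²·s⁻³.
  So W⁻¹ = kg⁻¹·m⁻²·s³.
  Pa = N/m² (pressure = force per area),
      = kg·m⁻¹·s⁻².
  So Pa⁻¹ = kg⁻¹·m·s².
  Wb = V·s (flux: a volt is a weber per second),
      = kg·m²·s⁻²·A⁻¹.
  J = N·m (work = force × distance),
      = kg·m²·s⁻².
  lm = cd·sr = cd (luminous flux; sr is dimensionless).
  So lm⁻¹ = cd⁻¹.
  T = Wb/m² (flux density = flux per area),
      = kg·s⁻²·A⁻¹.
  So T⁻¹ = kg⁻¹·s²·A.
  V = W/A (potential = power per current),
      = kg·m²·s⁻³·A⁻¹.
  So V⁻¹ = kg⁻¹·m⁻²·s³·A.
  Combining: s⁻²·W⁻¹·Pa⁻¹·Wb·J·lm⁻¹·T⁻¹·V⁻¹ = s⁻² · (kg⁻¹·m⁻²·s³) · (kg⁻¹·m·s²) · (kg·m²·s⁻²·A⁻¹) · (kg·m²·s⁻²) · cd⁻¹ · (kg⁻¹·s²·A) · (kg⁻¹·m⁻²·s³·A) = kg⁻²·m·s⁴·A·cd⁻¹.
Both reduce to kg⁻²·m·s⁴·A·cd⁻¹.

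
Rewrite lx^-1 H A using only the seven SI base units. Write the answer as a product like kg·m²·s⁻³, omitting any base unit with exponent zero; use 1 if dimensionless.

kg·m⁴·s⁻²·A⁻¹·cd⁻¹

lx = m⁻²·cd.
So lx⁻¹ = m²·cd⁻¹.
H = kg·m²·s⁻²·A⁻².
Combining: lx⁻¹·H·A = (m²·cd⁻¹) · (kg·m²·s⁻²·A⁻²) · A = kg·m⁴·s⁻²·A⁻¹·cd⁻¹.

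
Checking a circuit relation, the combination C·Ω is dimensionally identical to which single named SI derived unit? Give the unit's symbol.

Wb

C = s·A.
Ω = kg·m²·s⁻³·A⁻².
Combining: C·Ω = (s·A) · (kg·m²·s⁻³·A⁻²) = kg·m²·s⁻²·A⁻¹.
kg·m²·s⁻²·A⁻¹ is the base-SI form of the weber.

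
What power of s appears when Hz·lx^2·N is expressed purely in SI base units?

Hz = 1/s = s⁻¹ (frequency is cycles per second).
lx = lm/m² (illuminance = luminous flux per area),
    = m⁻²·cd.
So lx² = m⁻⁴·cd².
N = kg·m/s² = kg·m·s⁻² (force = mass × acceleration).
Combining: Hz·lx²·N = s⁻¹ · (m⁻⁴·cd²) · (kg·m·s⁻²) = kg·m⁻³·s⁻³·cd².
The exponent of s is -3.

-3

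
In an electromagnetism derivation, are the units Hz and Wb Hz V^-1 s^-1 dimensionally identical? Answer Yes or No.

Left side:
  Hz = s⁻¹.
Right side:
  Wb = V·s (flux: a volt is a weber per second),
      = kg·m²·s⁻²·A⁻¹.
  Hz = 1/s = s⁻¹ (frequency is cycles per second).
  V = W/A (potential = power per current),
      = kg·m²·s⁻³·A⁻¹.
  So V⁻¹ = kg⁻¹·m⁻²·s³·A.
  Combining: Wb·Hz·V⁻¹·s⁻¹ = (kg·m²·s⁻²·A⁻¹) · s⁻¹ · (kg⁻¹·m⁻²·s³·A) · s⁻¹ = s⁻¹.
Both reduce to s⁻¹.

Yes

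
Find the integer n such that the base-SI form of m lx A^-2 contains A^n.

lx = m⁻²·cd.
Combining: m·lx·A⁻² = m · (m⁻²·cd) · A⁻² = m⁻¹·A⁻²·cd.
The exponent of A is -2.

-2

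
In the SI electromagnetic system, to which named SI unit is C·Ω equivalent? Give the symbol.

C = A·s = s·A (charge = current × time).
Ω = V/A (resistance = voltage per current),
    = kg·m²·s⁻³·A⁻².
Combining: C·Ω = (s·A) · (kg·m²·s⁻³·A⁻²) = kg·m²·s⁻²·A⁻¹.
kg·m²·s⁻²·A⁻¹ is the base-SI form of the weber.

Wb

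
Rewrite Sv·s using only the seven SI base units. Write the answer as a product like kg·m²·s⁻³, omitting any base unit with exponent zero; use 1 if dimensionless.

Sv = J/kg (equivalent dose = energy per mass),
    = m²·s⁻².
Combining: Sv·s = (m²·s⁻²) · s = m²·s⁻¹.

m²·s⁻¹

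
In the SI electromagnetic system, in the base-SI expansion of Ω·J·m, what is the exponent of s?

Ω = V/A (resistance = voltage per current),
    = kg·m²·s⁻³·A⁻².
J = N·m (work = force × distance),
    = kg·m²·s⁻².
Combining: Ω·J·m = (kg·m²·s⁻³·A⁻²) · (kg·m²·s⁻²) · m = kg²·m⁵·s⁻⁵·A⁻².
The exponent of s is -5.

-5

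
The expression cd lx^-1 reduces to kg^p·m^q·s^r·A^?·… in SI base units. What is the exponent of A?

lx = lm/m² (illuminance = luminous flux per area),
    = m⁻²·cd.
So lx⁻¹ = m²·cd⁻¹.
Combining: cd·lx⁻¹ = cd · (m²·cd⁻¹) = m².
The exponent of A is 0.

0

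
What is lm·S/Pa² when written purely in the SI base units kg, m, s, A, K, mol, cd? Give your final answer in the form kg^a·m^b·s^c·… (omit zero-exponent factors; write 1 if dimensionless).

kg⁻³·s⁷·A²·cd

Pa = kg·m⁻¹·s⁻².
So Pa⁻² = kg⁻²·m²·s⁴.
lm = cd.
S = kg⁻¹·m⁻²·s³·A².
Combining: Pa⁻²·lm·S = (kg⁻²·m²·s⁴) · cd · (kg⁻¹·m⁻²·s³·A²) = kg⁻³·s⁷·A²·cd.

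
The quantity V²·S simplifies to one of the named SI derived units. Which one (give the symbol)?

W

V = W/A (potential = power per current),
    = kg·m²·s⁻³·A⁻¹.
So V² = kg²·m⁴·s⁻⁶·A⁻².
S = 1/Ω (conductance is reciprocal resistance),
    = kg⁻¹·m⁻²·s³·A².
Combining: V²·S = (kg²·m⁴·s⁻⁶·A⁻²) · (kg⁻¹·m⁻²·s³·A²) = kg·m²·s⁻³.
kg·m²·s⁻³ is the base-SI form of the watt.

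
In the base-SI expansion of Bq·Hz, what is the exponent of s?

Bq = s⁻¹.
Hz = s⁻¹.
Combining: Bq·Hz = s⁻¹ · s⁻¹ = s⁻².
The exponent of s is -2.

-2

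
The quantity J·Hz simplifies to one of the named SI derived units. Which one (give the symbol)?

W

J = N·m (work = force × distance),
    = kg·m²·s⁻².
Hz = 1/s = s⁻¹ (frequency is cycles per second).
Combining: J·Hz = (kg·m²·s⁻²) · s⁻¹ = kg·m²·s⁻³.
kg·m²·s⁻³ is the base-SI form of the watt.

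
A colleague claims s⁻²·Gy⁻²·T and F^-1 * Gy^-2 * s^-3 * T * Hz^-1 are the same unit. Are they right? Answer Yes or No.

No

Left side:
  Gy = m²·s⁻².
  So Gy⁻² = m⁻⁴·s⁴.
  T = kg·s⁻²·A⁻¹.
  Combining: s⁻²·Gy⁻²·T = s⁻² · (m⁻⁴·s⁴) · (kg·s⁻²·A⁻¹) = kg·m⁻⁴·A⁻¹.
Right side:
  F = C/V (capacitance = charge per voltage),
      = A·s/(kg·m²·s⁻³·A⁻¹) (substituting C and V),
      = kg⁻¹·m⁻²·s⁴·A².
  So F⁻¹ = kg·m²·s⁻⁴·A⁻².
  Gy = J/kg (absorbed dose = energy per mass),
      = m²·s⁻².
  So Gy⁻² = m⁻⁴·s⁴.
  T = Wb/m² (flux density = flux per area),
      = kg·s⁻²·A⁻¹.
  Hz = 1/s = s⁻¹ (frequency is cycles per second).
  So Hz⁻¹ = s.
  Combining: F⁻¹·Gy⁻²·s⁻³·T·Hz⁻¹ = (kg·m²·s⁻⁴·A⁻²) · (m⁻⁴·s⁴) · s⁻³ · (kg·s⁻²·A⁻¹) · s = kg²·m⁻²·s⁻⁴·A⁻³.
Left is kg·m⁻⁴·A⁻¹; right is kg²·m⁻²·s⁻⁴·A⁻³ — different.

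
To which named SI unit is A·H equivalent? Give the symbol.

H = Wb/A (inductance = flux per current),
    = kg·m²·s⁻²·A⁻².
Combining: A·H = A · (kg·m²·s⁻²·A⁻²) = kg·m²·s⁻²·A⁻¹.
kg·m²·s⁻²·A⁻¹ is the base-SI form of the weber.

Wb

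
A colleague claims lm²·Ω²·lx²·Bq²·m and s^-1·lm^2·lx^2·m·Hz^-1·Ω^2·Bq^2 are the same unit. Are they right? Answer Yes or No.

Left side:
  lm = cd.
  So lm² = cd².
  Ω = kg·m²·s⁻³·A⁻².
  So Ω² = kg²·m⁴·s⁻⁶·A⁻⁴.
  lx = m⁻²·cd.
  So lx² = m⁻⁴·cd².
  Bq = s⁻¹.
  So Bq² = s⁻².
  Combining: lm²·Ω²·lx²·Bq²·m = cd² · (kg²·m⁴·s⁻⁶·A⁻⁴) · (m⁻⁴·cd²) · s⁻² · m = kg²·m·s⁻⁸·A⁻⁴·cd⁴.
Right side:
  lm = cd.
  So lm² = cd².
  lx = m⁻²·cd.
  So lx² = m⁻⁴·cd².
  Hz = s⁻¹.
  So Hz⁻¹ = s.
  Ω = kg·m²·s⁻³·A⁻².
  So Ω² = kg²·m⁴·s⁻⁶·A⁻⁴.
  Bq = s⁻¹.
  So Bq² = s⁻².
  Combining: s⁻¹·lm²·lx²·m·Hz⁻¹·Ω²·Bq² = s⁻¹ · cd² · (m⁻⁴·cd²) · m · s · (kg²·m⁴·s⁻⁶·A⁻⁴) · s⁻² = kg²·m·s⁻⁸·A⁻⁴·cd⁴.
Both reduce to kg²·m·s⁻⁸·A⁻⁴·cd⁴.

Yes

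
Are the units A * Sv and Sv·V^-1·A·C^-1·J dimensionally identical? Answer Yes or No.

Left side:
  Sv = J/kg (equivalent dose = energy per mass),
      = m²·s⁻².
  Combining: A·Sv = A · (m²·s⁻²) = m²·s⁻²·A.
Right side:
  Sv = m²·s⁻².
  V = kg·m²·s⁻³·A⁻¹.
  So V⁻¹ = kg⁻¹·m⁻²·s³·A.
  C = s·A.
  So C⁻¹ = s⁻¹·A⁻¹.
  J = kg·m²·s⁻².
  Combining: Sv·V⁻¹·A·C⁻¹·J = (m²·s⁻²) · (kg⁻¹·m⁻²·s³·A) · A · (s⁻¹·A⁻¹) · (kg·m²·s⁻²) = m²·s⁻²·A.
Both reduce to m²·s⁻²·A.

Yes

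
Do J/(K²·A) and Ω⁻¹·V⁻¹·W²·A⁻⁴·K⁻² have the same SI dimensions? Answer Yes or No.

No

Left side:
  J = kg·m²·s⁻².
  Combining: K⁻²·J·A⁻¹ = K⁻² · (kg·m²·s⁻²) · A⁻¹ = kg·m²·s⁻²·A⁻¹·K⁻².
Right side:
  Ω = kg·m²·s⁻³·A⁻².
  So Ω⁻¹ = kg⁻¹·m⁻²·s³·A².
  V = kg·m²·s⁻³·A⁻¹.
  So V⁻¹ = kg⁻¹·m⁻²·s³·A.
  W = kg·m²·s⁻³.
  So W² = kg²·m⁴·s⁻⁶.
  Combining: Ω⁻¹·V⁻¹·W²·A⁻⁴·K⁻² = (kg⁻¹·m⁻²·s³·A²) · (kg⁻¹·m⁻²·s³·A) · (kg²·m⁴·s⁻⁶) · A⁻⁴ · K⁻² = A⁻¹·K⁻².
Left is kg·m²·s⁻²·A⁻¹·K⁻²; right is A⁻¹·K⁻² — different.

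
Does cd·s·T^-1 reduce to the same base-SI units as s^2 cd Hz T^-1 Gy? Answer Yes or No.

Left side:
  T = Wb/m² (flux density = flux per area),
      = kg·s⁻²·A⁻¹.
  So T⁻¹ = kg⁻¹·s²·A.
  Combining: cd·s·T⁻¹ = cd · s · (kg⁻¹·s²·A) = kg⁻¹·s³·A·cd.
Right side:
  Hz = 1/s = s⁻¹ (frequency is cycles per second).
  T = Wb/m² (flux density = flux per area),
      = kg·s⁻²·A⁻¹.
  So T⁻¹ = kg⁻¹·s²·A.
  Gy = J/kg (absorbed dose = energy per mass),
      = m²·s⁻².
  Combining: s²·cd·Hz·T⁻¹·Gy = s² · cd · s⁻¹ · (kg⁻¹·s²·A) · (m²·s⁻²) = kg⁻¹·m²·s·A·cd.
Left is kg⁻¹·s³·A·cd; right is kg⁻¹·m²·s·A·cd — different.

No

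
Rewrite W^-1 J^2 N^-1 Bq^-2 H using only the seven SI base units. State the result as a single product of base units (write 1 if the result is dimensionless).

W = J/s (power = energy per time),
    = kg·m²·s⁻³.
So W⁻¹ = kg⁻¹·m⁻²·s³.
J = N·m (work = force × distance),
    = kg·m²·s⁻².
So J² = kg²·m⁴·s⁻⁴.
N = kg·m/s² = kg·m·s⁻² (force = mass × acceleration).
So N⁻¹ = kg⁻¹·m⁻¹·s².
Bq = 1/s = s⁻¹ (activity is decays per second).
So Bq⁻² = s².
H = Wb/A (inductance = flux per current),
    = kg·m²·s⁻²·A⁻².
Combining: W⁻¹·J²·N⁻¹·Bq⁻²·H = (kg⁻¹·m⁻²·s³) · (kg²·m⁴·s⁻⁴) · (kg⁻¹·m⁻¹·s²) · s² · (kg·m²·s⁻²·A⁻²) = kg·m³·s·A⁻².

kg·m³·s·A⁻²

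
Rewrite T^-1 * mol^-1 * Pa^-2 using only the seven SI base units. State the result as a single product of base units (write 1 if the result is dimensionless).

kg⁻³·m²·s⁶·A·mol⁻¹

T = kg·s⁻²·A⁻¹.
So T⁻¹ = kg⁻¹·s²·A.
Pa = kg·m⁻¹·s⁻².
So Pa⁻² = kg⁻²·m²·s⁴.
Combining: T⁻¹·mol⁻¹·Pa⁻² = (kg⁻¹·s²·A) · mol⁻¹ · (kg⁻²·m²·s⁴) = kg⁻³·m²·s⁶·A·mol⁻¹.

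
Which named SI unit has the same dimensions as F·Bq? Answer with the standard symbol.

F = C/V (capacitance = charge per voltage),
    = A·s/(kg·m²·s⁻³·A⁻¹) (substituting C and V),
    = kg⁻¹·m⁻²·s⁴·A².
Bq = 1/s = s⁻¹ (activity is decays per second).
Combining: F·Bq = (kg⁻¹·m⁻²·s⁴·A²) · s⁻¹ = kg⁻¹·m⁻²·s³·A².
kg⁻¹·m⁻²·s³·A² is the base-SI form of the siemens.

S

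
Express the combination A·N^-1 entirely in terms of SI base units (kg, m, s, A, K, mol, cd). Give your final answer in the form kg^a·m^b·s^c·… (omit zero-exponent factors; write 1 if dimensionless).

N = kg·m/s² = kg·m·s⁻² (force = mass × acceleration).
So N⁻¹ = kg⁻¹·m⁻¹·s².
Combining: A·N⁻¹ = A · (kg⁻¹·m⁻¹·s²) = kg⁻¹·m⁻¹·s²·A.

kg⁻¹·m⁻¹·s²·A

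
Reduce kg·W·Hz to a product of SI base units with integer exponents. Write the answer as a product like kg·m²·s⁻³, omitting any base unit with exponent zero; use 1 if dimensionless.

kg²·m²·s⁻⁴

W = J/s (power = energy per time),
    = kg·m²·s⁻³.
Hz = 1/s = s⁻¹ (frequency is cycles per second).
Combining: kg·W·Hz = kg · (kg·m²·s⁻³) · s⁻¹ = kg²·m²·s⁻⁴.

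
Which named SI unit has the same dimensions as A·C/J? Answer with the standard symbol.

S

J = N·m (work = force × distance),
    = kg·m²·s⁻².
So J⁻¹ = kg⁻¹·m⁻²·s².
C = A·s = s·A (charge = current × time).
Combining: A·J⁻¹·C = A · (kg⁻¹·m⁻²·s²) · (s·A) = kg⁻¹·m⁻²·s³·A².
kg⁻¹·m⁻²·s³·A² is the base-SI form of the siemens.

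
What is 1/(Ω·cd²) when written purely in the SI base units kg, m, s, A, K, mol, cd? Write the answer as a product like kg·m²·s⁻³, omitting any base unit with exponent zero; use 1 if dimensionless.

Ω = V/A (resistance = voltage per current),
    = kg·m²·s⁻³·A⁻².
So Ω⁻¹ = kg⁻¹·m⁻²·s³·A².
Combining: Ω⁻¹·cd⁻² = (kg⁻¹·m⁻²·s³·A²) · cd⁻² = kg⁻¹·m⁻²·s³·A²·cd⁻².

kg⁻¹·m⁻²·s³·A²·cd⁻²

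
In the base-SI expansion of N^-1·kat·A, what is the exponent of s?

1

N = kg·m·s⁻².
So N⁻¹ = kg⁻¹·m⁻¹·s².
kat = s⁻¹·mol.
Combining: N⁻¹·kat·A = (kg⁻¹·m⁻¹·s²) · (s⁻¹·mol) · A = kg⁻¹·m⁻¹·s·A·mol.
The exponent of s is 1.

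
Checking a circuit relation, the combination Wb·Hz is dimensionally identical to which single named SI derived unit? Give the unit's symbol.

V

Wb = kg·m²·s⁻²·A⁻¹.
Hz = s⁻¹.
Combining: Wb·Hz = (kg·m²·s⁻²·A⁻¹) · s⁻¹ = kg·m²·s⁻³·A⁻¹.
kg·m²·s⁻³·A⁻¹ is the base-SI form of the volt.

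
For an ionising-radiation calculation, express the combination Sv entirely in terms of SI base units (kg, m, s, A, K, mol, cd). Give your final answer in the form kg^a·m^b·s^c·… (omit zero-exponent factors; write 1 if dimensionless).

m²·s⁻²

Sv = J/kg (equivalent dose = energy per mass),
    = m²·s⁻².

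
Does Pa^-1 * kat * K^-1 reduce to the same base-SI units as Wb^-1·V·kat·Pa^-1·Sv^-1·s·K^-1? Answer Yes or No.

No

Left side:
  Pa = N/m² (pressure = force per area),
      = kg·m⁻¹·s⁻².
  So Pa⁻¹ = kg⁻¹·m·s².
  kat = mol/s = s⁻¹·mol (catalytic activity).
  Combining: Pa⁻¹·kat·K⁻¹ = (kg⁻¹·m·s²) · (s⁻¹·mol) · K⁻¹ = kg⁻¹·m·s·K⁻¹·mol.
Right side:
  Wb = kg·m²·s⁻²·A⁻¹.
  So Wb⁻¹ = kg⁻¹·m⁻²·s²·A.
  V = kg·m²·s⁻³·A⁻¹.
  kat = s⁻¹·mol.
  Pa = kg·m⁻¹·s⁻².
  So Pa⁻¹ = kg⁻¹·m·s².
  Sv = m²·s⁻².
  So Sv⁻¹ = m⁻²·s².
  Combining: Wb⁻¹·V·kat·Pa⁻¹·Sv⁻¹·s·K⁻¹ = (kg⁻¹·m⁻²·s²·A) · (kg·m²·s⁻³·A⁻¹) · (s⁻¹·mol) · (kg⁻¹·m·s²) · (m⁻²·s²) · s · K⁻¹ = kg⁻¹·m⁻¹·s³·K⁻¹·mol.
Left is kg⁻¹·m·s·K⁻¹·mol; right is kg⁻¹·m⁻¹·s³·K⁻¹·mol — different.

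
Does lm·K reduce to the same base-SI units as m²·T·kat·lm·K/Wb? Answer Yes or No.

Left side:
  lm = cd·sr = cd (luminous flux; sr is dimensionless).
  Combining: lm·K = cd · K = K·cd.
Right side:
  T = Wb/m² (flux density = flux per area),
      = kg·s⁻²·A⁻¹.
  Wb = V·s (flux: a volt is a weber per second),
      = kg·m²·s⁻²·A⁻¹.
  So Wb⁻¹ = kg⁻¹·m⁻²·s²·A.
  kat = mol/s = s⁻¹·mol (catalytic activity).
  lm = cd·sr = cd (luminous flux; sr is dimensionless).
  Combining: m²·T·Wb⁻¹·kat·lm·K = m² · (kg·s⁻²·A⁻¹) · (kg⁻¹·m⁻²·s²·A) · (s⁻¹·mol) · cd · K = s⁻¹·K·mol·cd.
Left is K·cd; right is s⁻¹·K·mol·cd — different.

No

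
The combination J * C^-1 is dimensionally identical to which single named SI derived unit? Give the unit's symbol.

V

J = N·m (work = force × distance),
    = kg·m²·s⁻².
C = A·s = s·A (charge = current × time).
So C⁻¹ = s⁻¹·A⁻¹.
Combining: J·C⁻¹ = (kg·m²·s⁻²) · (s⁻¹·A⁻¹) = kg·m²·s⁻³·A⁻¹.
kg·m²·s⁻³·A⁻¹ is the base-SI form of the volt.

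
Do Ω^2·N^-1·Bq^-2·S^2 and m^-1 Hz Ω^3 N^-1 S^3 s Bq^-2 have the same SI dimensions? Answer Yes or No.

No

Left side:
  Ω = kg·m²·s⁻³·A⁻².
  So Ω² = kg²·m⁴·s⁻⁶·A⁻⁴.
  N = kg·m·s⁻².
  So N⁻¹ = kg⁻¹·m⁻¹·s².
  Bq = s⁻¹.
  So Bq⁻² = s².
  S = kg⁻¹·m⁻²·s³·A².
  So S² = kg⁻²·m⁻⁴·s⁶·A⁴.
  Combining: Ω²·N⁻¹·Bq⁻²·S² = (kg²·m⁴·s⁻⁶·A⁻⁴) · (kg⁻¹·m⁻¹·s²) · s² · (kg⁻²·m⁻⁴·s⁶·A⁴) = kg⁻¹·m⁻¹·s⁴.
Right side:
  Hz = s⁻¹.
  Ω = kg·m²·s⁻³·A⁻².
  So Ω³ = kg³·m⁶·s⁻⁹·A⁻⁶.
  N = kg·m·s⁻².
  So N⁻¹ = kg⁻¹·m⁻¹·s².
  S = kg⁻¹·m⁻²·s³·A².
  So S³ = kg⁻³·m⁻⁶·s⁹·A⁶.
  Bq = s⁻¹.
  So Bq⁻² = s².
  Combining: m⁻¹·Hz·Ω³·N⁻¹·S³·s·Bq⁻² = m⁻¹ · s⁻¹ · (kg³·m⁶·s⁻⁹·A⁻⁶) · (kg⁻¹·m⁻¹·s²) · (kg⁻³·m⁻⁶·s⁹·A⁶) · s · s² = kg⁻¹·m⁻²·s⁴.
Left is kg⁻¹·m⁻¹·s⁴; right is kg⁻¹·m⁻²·s⁴ — different.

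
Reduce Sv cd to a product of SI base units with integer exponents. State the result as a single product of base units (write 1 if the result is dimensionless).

m²·s⁻²·cd

Sv = m²·s⁻².
Combining: Sv·cd = (m²·s⁻²) · cd = m²·s⁻²·cd.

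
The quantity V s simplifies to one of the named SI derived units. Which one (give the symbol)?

V = W/A (potential = power per current),
    = kg·m²·s⁻³·A⁻¹.
Combining: V·s = (kg·m²·s⁻³·A⁻¹) · s = kg·m²·s⁻²·A⁻¹.
kg·m²·s⁻²·A⁻¹ is the base-SI form of the weber.

Wb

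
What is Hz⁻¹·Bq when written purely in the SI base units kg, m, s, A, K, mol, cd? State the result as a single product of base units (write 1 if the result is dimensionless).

Hz = s⁻¹.
So Hz⁻¹ = s.
Bq = s⁻¹.
Combining: Hz⁻¹·Bq = s · s⁻¹ = 1.

1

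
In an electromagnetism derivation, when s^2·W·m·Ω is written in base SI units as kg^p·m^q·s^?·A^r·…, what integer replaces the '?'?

-4

W = kg·m²·s⁻³.
Ω = kg·m²·s⁻³·A⁻².
Combining: s²·W·m·Ω = s² · (kg·m²·s⁻³) · m · (kg·m²·s⁻³·A⁻²) = kg²·m⁵·s⁻⁴·A⁻².
The exponent of s is -4.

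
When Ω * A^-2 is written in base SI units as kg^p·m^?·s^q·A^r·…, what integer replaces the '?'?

2

Ω = V/A (resistance = voltage per current),
    = kg·m²·s⁻³·A⁻².
Combining: Ω·A⁻² = (kg·m²·s⁻³·A⁻²) · A⁻² = kg·m²·s⁻³·A⁻⁴.
The exponent of m is 2.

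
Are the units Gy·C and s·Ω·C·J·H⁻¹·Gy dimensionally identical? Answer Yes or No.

Left side:
  Gy = J/kg (absorbed dose = energy per mass),
      = m²·s⁻².
  C = A·s = s·A (charge = current × time).
  Combining: Gy·C = (m²·s⁻²) · (s·A) = m²·s⁻¹·A.
Right side:
  Ω = V/A (resistance = voltage per current),
      = kg·m²·s⁻³·A⁻².
  C = A·s = s·A (charge = current × time).
  J = N·m (work = force × distance),
      = kg·m²·s⁻².
  H = Wb/A (inductance = flux per current),
      = kg·m²·s⁻²·A⁻².
  So H⁻¹ = kg⁻¹·m⁻²·s²·A².
  Gy = J/kg (absorbed dose = energy per mass),
      = m²·s⁻².
  Combining: s·Ω·C·J·H⁻¹·Gy = s · (kg·m²·s⁻³·A⁻²) · (s·A) · (kg·m²·s⁻²) · (kg⁻¹·m⁻²·s²·A²) · (m²·s⁻²) = kg·m⁴·s⁻³·A.
Left is m²·s⁻¹·A; right is kg·m⁴·s⁻³·A — different.

No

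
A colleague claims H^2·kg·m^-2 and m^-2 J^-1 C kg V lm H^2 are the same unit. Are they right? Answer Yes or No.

Left side:
  H = Wb/A (inductance = flux per current),
      = kg·m²·s⁻²·A⁻².
  So H² = kg²·m⁴·s⁻⁴·A⁻⁴.
  Combining: H²·kg·m⁻² = (kg²·m⁴·s⁻⁴·A⁻⁴) · kg · m⁻² = kg³·m²·s⁻⁴·A⁻⁴.
Right side:
  J = kg·m²·s⁻².
  So J⁻¹ = kg⁻¹·m⁻²·s².
  C = s·A.
  V = kg·m²·s⁻³·A⁻¹.
  lm = cd.
  H = kg·m²·s⁻²·A⁻².
  So H² = kg²·m⁴·s⁻⁴·A⁻⁴.
  Combining: m⁻²·J⁻¹·C·kg·V·lm·H² = m⁻² · (kg⁻¹·m⁻²·s²) · (s·A) · kg · (kg·m²·s⁻³·A⁻¹) · cd · (kg²·m⁴·s⁻⁴·A⁻⁴) = kg³·m²·s⁻⁴·A⁻⁴·cd.
Left is kg³·m²·s⁻⁴·A⁻⁴; right is kg³·m²·s⁻⁴·A⁻⁴·cd — different.

No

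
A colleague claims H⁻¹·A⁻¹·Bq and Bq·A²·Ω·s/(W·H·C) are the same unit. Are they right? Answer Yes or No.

Yes

Left side:
  H = kg·m²·s⁻²·A⁻².
  So H⁻¹ = kg⁻¹·m⁻²·s²·A².
  Bq = s⁻¹.
  Combining: H⁻¹·A⁻¹·Bq = (kg⁻¹·m⁻²·s²·A²) · A⁻¹ · s⁻¹ = kg⁻¹·m⁻²·s·A.
Right side:
  W = kg·m²·s⁻³.
  So W⁻¹ = kg⁻¹·m⁻²·s³.
  H = kg·m²·s⁻²·A⁻².
  So H⁻¹ = kg⁻¹·m⁻²·s²·A².
  Bq = s⁻¹.
  Ω = kg·m²·s⁻³·A⁻².
  C = s·A.
  So C⁻¹ = s⁻¹·A⁻¹.
  Combining: W⁻¹·H⁻¹·Bq·A²·Ω·s·C⁻¹ = (kg⁻¹·m⁻²·s³) · (kg⁻¹·m⁻²·s²·A²) · s⁻¹ · A² · (kg·m²·s⁻³·A⁻²) · s · (s⁻¹·A⁻¹) = kg⁻¹·m⁻²·s·A.
Both reduce to kg⁻¹·m⁻²·s·A.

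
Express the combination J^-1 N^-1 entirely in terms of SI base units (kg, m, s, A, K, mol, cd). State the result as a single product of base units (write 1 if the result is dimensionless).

J = kg·m²·s⁻².
So J⁻¹ = kg⁻¹·m⁻²·s².
N = kg·m·s⁻².
So N⁻¹ = kg⁻¹·m⁻¹·s².
Combining: J⁻¹·N⁻¹ = (kg⁻¹·m⁻²·s²) · (kg⁻¹·m⁻¹·s²) = kg⁻²·m⁻³·s⁴.

kg⁻²·m⁻³·s⁴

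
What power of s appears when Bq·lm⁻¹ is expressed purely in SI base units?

Bq = 1/s = s⁻¹ (activity is decays per second).
lm = cd·sr = cd (luminous flux; sr is dimensionless).
So lm⁻¹ = cd⁻¹.
Combining: Bq·lm⁻¹ = s⁻¹ · cd⁻¹ = s⁻¹·cd⁻¹.
The exponent of s is -1.

-1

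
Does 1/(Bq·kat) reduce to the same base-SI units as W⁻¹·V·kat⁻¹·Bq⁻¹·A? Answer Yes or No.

Yes

Left side:
  Bq = 1/s = s⁻¹ (activity is decays per second).
  So Bq⁻¹ = s.
  kat = mol/s = s⁻¹·mol (catalytic activity).
  So kat⁻¹ = s·mol⁻¹.
  Combining: Bq⁻¹·kat⁻¹ = s · (s·mol⁻¹) = s²·mol⁻¹.
Right side:
  W = kg·m²·s⁻³.
  So W⁻¹ = kg⁻¹·m⁻²·s³.
  V = kg·m²·s⁻³·A⁻¹.
  kat = s⁻¹·mol.
  So kat⁻¹ = s·mol⁻¹.
  Bq = s⁻¹.
  So Bq⁻¹ = s.
  Combining: W⁻¹·V·kat⁻¹·Bq⁻¹·A = (kg⁻¹·m⁻²·s³) · (kg·m²·s⁻³·A⁻¹) · (s·mol⁻¹) · s · A = s²·mol⁻¹.
Both reduce to s²·mol⁻¹.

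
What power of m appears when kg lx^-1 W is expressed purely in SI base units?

lx = lm/m² (illuminance = luminous flux per area),
    = m⁻²·cd.
So lx⁻¹ = m²·cd⁻¹.
W = J/s (power = energy per time),
    = kg·m²·s⁻³.
Combining: kg·lx⁻¹·W = kg · (m²·cd⁻¹) · (kg·m²·s⁻³) = kg²·m⁴·s⁻³·cd⁻¹.
The exponent of m is 4.

4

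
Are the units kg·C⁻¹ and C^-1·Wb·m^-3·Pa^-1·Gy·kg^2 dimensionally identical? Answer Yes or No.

Left side:
  C = A·s = s·A (charge = current × time).
  So C⁻¹ = s⁻¹·A⁻¹.
  Combining: kg·C⁻¹ = kg · (s⁻¹·A⁻¹) = kg·s⁻¹·A⁻¹.
Right side:
  C = A·s = s·A (charge = current × time).
  So C⁻¹ = s⁻¹·A⁻¹.
  Wb = V·s (flux: a volt is a weber per second),
      = kg·m²·s⁻²·A⁻¹.
  Pa = N/m² (pressure = force per area),
      = kg·m⁻¹·s⁻².
  So Pa⁻¹ = kg⁻¹·m·s².
  Gy = J/kg (absorbed dose = energy per mass),
      = m²·s⁻².
  Combining: C⁻¹·Wb·m⁻³·Pa⁻¹·Gy·kg² = (s⁻¹·A⁻¹) · (kg·m²·s⁻²·A⁻¹) · m⁻³ · (kg⁻¹·m·s²) · (m²·s⁻²) · kg² = kg²·m²·s⁻³·A⁻².
Left is kg·s⁻¹·A⁻¹; right is kg²·m²·s⁻³·A⁻² — different.

No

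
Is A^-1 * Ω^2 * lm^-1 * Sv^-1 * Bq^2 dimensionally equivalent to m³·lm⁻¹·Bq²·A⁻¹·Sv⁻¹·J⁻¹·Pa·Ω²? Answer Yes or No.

Yes

Left side:
  Ω = kg·m²·s⁻³·A⁻².
  So Ω² = kg²·m⁴·s⁻⁶·A⁻⁴.
  lm = cd.
  So lm⁻¹ = cd⁻¹.
  Sv = m²·s⁻².
  So Sv⁻¹ = m⁻²·s².
  Bq = s⁻¹.
  So Bq² = s⁻².
  Combining: A⁻¹·Ω²·lm⁻¹·Sv⁻¹·Bq² = A⁻¹ · (kg²·m⁴·s⁻⁶·A⁻⁴) · cd⁻¹ · (m⁻²·s²) · s⁻² = kg²·m²·s⁻⁶·A⁻⁵·cd⁻¹.
Right side:
  lm = cd·sr = cd (luminous flux; sr is dimensionless).
  So lm⁻¹ = cd⁻¹.
  Bq = 1/s = s⁻¹ (activity is decays per second).
  So Bq² = s⁻².
  Sv = J/kg (equivalent dose = energy per mass),
      = m²·s⁻².
  So Sv⁻¹ = m⁻²·s².
  J = N·m (work = force × distance),
      = kg·m²·s⁻².
  So J⁻¹ = kg⁻¹·m⁻²·s².
  Pa = N/m² (pressure = force per area),
      = kg·m⁻¹·s⁻².
  Ω = V/A (resistance = voltage per current),
      = kg·m²·s⁻³·A⁻².
  So Ω² = kg²·m⁴·s⁻⁶·A⁻⁴.
  Combining: m³·lm⁻¹·Bq²·A⁻¹·Sv⁻¹·J⁻¹·Pa·Ω² = m³ · cd⁻¹ · s⁻² · A⁻¹ · (m⁻²·s²) · (kg⁻¹·m⁻²·s²) · (kg·m⁻¹·s⁻²) · (kg²·m⁴·s⁻⁶·A⁻⁴) = kg²·m²·s⁻⁶·A⁻⁵·cd⁻¹.
Both reduce to kg²·m²·s⁻⁶·A⁻⁵·cd⁻¹.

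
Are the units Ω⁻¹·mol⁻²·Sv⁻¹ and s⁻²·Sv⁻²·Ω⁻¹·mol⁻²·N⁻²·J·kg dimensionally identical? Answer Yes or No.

Left side:
  Ω = V/A (resistance = voltage per current),
      = kg·m²·s⁻³·A⁻².
  So Ω⁻¹ = kg⁻¹·m⁻²·s³·A².
  Sv = J/kg (equivalent dose = energy per mass),
      = m²·s⁻².
  So Sv⁻¹ = m⁻²·s².
  Combining: Ω⁻¹·mol⁻²·Sv⁻¹ = (kg⁻¹·m⁻²·s³·A²) · mol⁻² · (m⁻²·s²) = kg⁻¹·m⁻⁴·s⁵·A²·mol⁻².
Right side:
  Sv = J/kg (equivalent dose = energy per mass),
      = m²·s⁻².
  So Sv⁻² = m⁻⁴·s⁴.
  Ω = V/A (resistance = voltage per current),
      = kg·m²·s⁻³·A⁻².
  So Ω⁻¹ = kg⁻¹·m⁻²·s³·A².
  N = kg·m/s² = kg·m·s⁻² (force = mass × acceleration).
  So N⁻² = kg⁻²·m⁻²·s⁴.
  J = N·m (work = force × distance),
      = kg·m²·s⁻².
  Combining: s⁻²·Sv⁻²·Ω⁻¹·mol⁻²·N⁻²·J·kg = s⁻² · (m⁻⁴·s⁴) · (kg⁻¹·m⁻²·s³·A²) · mol⁻² · (kg⁻²·m⁻²·s⁴) · (kg·m²·s⁻²) · kg = kg⁻¹·m⁻⁶·s⁷·A²·mol⁻².
Left is kg⁻¹·m⁻⁴·s⁵·A²·mol⁻²; right is kg⁻¹·m⁻⁶·s⁷·A²·mol⁻² — different.

No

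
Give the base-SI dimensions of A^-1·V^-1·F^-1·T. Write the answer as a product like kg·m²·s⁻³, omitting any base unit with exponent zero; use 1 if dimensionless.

kg·s⁻³·A⁻³

V = kg·m²·s⁻³·A⁻¹.
So V⁻¹ = kg⁻¹·m⁻²·s³·A.
F = kg⁻¹·m⁻²·s⁴·A².
So F⁻¹ = kg·m²·s⁻⁴·A⁻².
T = kg·s⁻²·A⁻¹.
Combining: A⁻¹·V⁻¹·F⁻¹·T = A⁻¹ · (kg⁻¹·m⁻²·s³·A) · (kg·m²·s⁻⁴·A⁻²) · (kg·s⁻²·A⁻¹) = kg·s⁻³·A⁻³.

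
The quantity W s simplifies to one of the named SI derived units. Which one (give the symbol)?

W = J/s (power = energy per time),
    = kg·m²·s⁻³.
Combining: W·s = (kg·m²·s⁻³) · s = kg·m²·s⁻².
kg·m²·s⁻² is the base-SI form of the joule.

J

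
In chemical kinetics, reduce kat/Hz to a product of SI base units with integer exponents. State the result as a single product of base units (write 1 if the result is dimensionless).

mol

Hz = s⁻¹.
So Hz⁻¹ = s.
kat = s⁻¹·mol.
Combining: Hz⁻¹·kat = s · (s⁻¹·mol) = mol.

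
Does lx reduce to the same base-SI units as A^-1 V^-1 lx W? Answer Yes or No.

Yes

Left side:
  lx = lm/m² (illuminance = luminous flux per area),
      = m⁻²·cd.
Right side:
  V = W/A (potential = power per current),
      = kg·m²·s⁻³·A⁻¹.
  So V⁻¹ = kg⁻¹·m⁻²·s³·A.
  lx = lm/m² (illuminance = luminous flux per area),
      = m⁻²·cd.
  W = J/s (power = energy per time),
      = kg·m²·s⁻³.
  Combining: A⁻¹·V⁻¹·lx·W = A⁻¹ · (kg⁻¹·m⁻²·s³·A) · (m⁻²·cd) · (kg·m²·s⁻³) = m⁻²·cd.
Both reduce to m⁻²·cd.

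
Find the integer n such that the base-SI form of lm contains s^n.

lm = cd·sr = cd (luminous flux; sr is dimensionless).
The exponent of s is 0.

0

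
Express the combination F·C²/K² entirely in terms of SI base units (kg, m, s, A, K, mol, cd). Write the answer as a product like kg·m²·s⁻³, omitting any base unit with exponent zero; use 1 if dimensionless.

kg⁻¹·m⁻²·s⁶·A⁴·K⁻²

F = kg⁻¹·m⁻²·s⁴·A².
C = s·A.
So C² = s²·A².
Combining: K⁻²·F·C² = K⁻² · (kg⁻¹·m⁻²·s⁴·A²) · (s²·A²) = kg⁻¹·m⁻²·s⁶·A⁴·K⁻².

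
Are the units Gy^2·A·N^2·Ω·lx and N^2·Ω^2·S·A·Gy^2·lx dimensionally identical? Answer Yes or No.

Yes

Left side:
  Gy = m²·s⁻².
  So Gy² = m⁴·s⁻⁴.
  N = kg·m·s⁻².
  So N² = kg²·m²·s⁻⁴.
  Ω = kg·m²·s⁻³·A⁻².
  lx = m⁻²·cd.
  Combining: Gy²·A·N²·Ω·lx = (m⁴·s⁻⁴) · A · (kg²·m²·s⁻⁴) · (kg·m²·s⁻³·A⁻²) · (m⁻²·cd) = kg³·m⁶·s⁻¹¹·A⁻¹·cd.
Right side:
  N = kg·m/s² = kg·m·s⁻² (force = mass × acceleration).
  So N² = kg²·m²·s⁻⁴.
  Ω = V/A (resistance = voltage per current),
      = kg·m²·s⁻³·A⁻².
  So Ω² = kg²·m⁴·s⁻⁶·A⁻⁴.
  S = 1/Ω (conductance is reciprocal resistance),
      = kg⁻¹·m⁻²·s³·A².
  Gy = J/kg (absorbed dose = energy per mass),
      = m²·s⁻².
  So Gy² = m⁴·s⁻⁴.
  lx = lm/m² (illuminance = luminous flux per area),
      = m⁻²·cd.
  Combining: N²·Ω²·S·A·Gy²·lx = (kg²·m²·s⁻⁴) · (kg²·m⁴·s⁻⁶·A⁻⁴) · (kg⁻¹·m⁻²·s³·A²) · A · (m⁴·s⁻⁴) · (m⁻²·cd) = kg³·m⁶·s⁻¹¹·A⁻¹·cd.
Both reduce to kg³·m⁶·s⁻¹¹·A⁻¹·cd.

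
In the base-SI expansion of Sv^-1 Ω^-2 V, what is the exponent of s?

5

Sv = m²·s⁻².
So Sv⁻¹ = m⁻²·s².
Ω = kg·m²·s⁻³·A⁻².
So Ω⁻² = kg⁻²·m⁻⁴·s⁶·A⁴.
V = kg·m²·s⁻³·A⁻¹.
Combining: Sv⁻¹·Ω⁻²·V = (m⁻²·s²) · (kg⁻²·m⁻⁴·s⁶·A⁴) · (kg·m²·s⁻³·A⁻¹) = kg⁻¹·m⁻⁴·s⁵·A³.
The exponent of s is 5.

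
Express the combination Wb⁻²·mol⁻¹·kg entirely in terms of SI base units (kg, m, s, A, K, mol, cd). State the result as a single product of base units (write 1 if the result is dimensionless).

kg⁻¹·m⁻⁴·s⁴·A²·mol⁻¹

Wb = V·s (flux: a volt is a weber per second),
    = kg·m²·s⁻²·A⁻¹.
So Wb⁻² = kg⁻²·m⁻⁴·s⁴·A².
Combining: Wb⁻²·mol⁻¹·kg = (kg⁻²·m⁻⁴·s⁴·A²) · mol⁻¹ · kg = kg⁻¹·m⁻⁴·s⁴·A²·mol⁻¹.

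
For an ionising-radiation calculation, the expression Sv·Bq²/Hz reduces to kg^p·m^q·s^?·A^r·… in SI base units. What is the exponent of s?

Sv = m²·s⁻².
Hz = s⁻¹.
So Hz⁻¹ = s.
Bq = s⁻¹.
So Bq² = s⁻².
Combining: Sv·Hz⁻¹·Bq² = (m²·s⁻²) · s · s⁻² = m²·s⁻³.
The exponent of s is -3.

-3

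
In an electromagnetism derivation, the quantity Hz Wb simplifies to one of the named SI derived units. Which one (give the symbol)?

V

Hz = 1/s = s⁻¹ (frequency is cycles per second).
Wb = V·s (flux: a volt is a weber per second),
    = kg·m²·s⁻²·A⁻¹.
Combining: Hz·Wb = s⁻¹ · (kg·m²·s⁻²·A⁻¹) = kg·m²·s⁻³·A⁻¹.
kg·m²·s⁻³·A⁻¹ is the base-SI form of the volt.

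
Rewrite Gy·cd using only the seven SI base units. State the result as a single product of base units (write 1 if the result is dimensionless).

m²·s⁻²·cd

Gy = J/kg (absorbed dose = energy per mass),
    = m²·s⁻².
Combining: Gy·cd = (m²·s⁻²) · cd = m²·s⁻²·cd.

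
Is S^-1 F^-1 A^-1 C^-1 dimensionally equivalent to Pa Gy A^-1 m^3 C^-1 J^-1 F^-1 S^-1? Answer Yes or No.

Left side:
  S = 1/Ω (conductance is reciprocal resistance),
      = kg⁻¹·m⁻²·s³·A².
  So S⁻¹ = kg·m²·s⁻³·A⁻².
  F = C/V (capacitance = charge per voltage),
      = A·s/(kg·m²·s⁻³·A⁻¹) (substituting C and V),
      = kg⁻¹·m⁻²·s⁴·A².
  So F⁻¹ = kg·m²·s⁻⁴·A⁻².
  C = A·s = s·A (charge = current × time).
  So C⁻¹ = s⁻¹·A⁻¹.
  Combining: S⁻¹·F⁻¹·A⁻¹·C⁻¹ = (kg·m²·s⁻³·A⁻²) · (kg·m²·s⁻⁴·A⁻²) · A⁻¹ · (s⁻¹·A⁻¹) = kg²·m⁴·s⁻⁸·A⁻⁶.
Right side:
  Pa = N/m² (pressure = force per area),
      = kg·m⁻¹·s⁻².
  Gy = J/kg (absorbed dose = energy per mass),
      = m²·s⁻².
  C = A·s = s·A (charge = current × time).
  So C⁻¹ = s⁻¹·A⁻¹.
  J = N·m (work = force × distance),
      = kg·m²·s⁻².
  So J⁻¹ = kg⁻¹·m⁻²·s².
  F = C/V (capacitance = charge per voltage),
      = A·s/(kg·m²·s⁻³·A⁻¹) (substituting C and V),
      = kg⁻¹·m⁻²·s⁴·A².
  So F⁻¹ = kg·m²·s⁻⁴·A⁻².
  S = 1/Ω (conductance is reciprocal resistance),
      = kg⁻¹·m⁻²·s³·A².
  So S⁻¹ = kg·m²·s⁻³·A⁻².
  Combining: Pa·Gy·A⁻¹·m³·C⁻¹·J⁻¹·F⁻¹·S⁻¹ = (kg·m⁻¹·s⁻²) · (m²·s⁻²) · A⁻¹ · m³ · (s⁻¹·A⁻¹) · (kg⁻¹·m⁻²·s²) · (kg·m²·s⁻⁴·A⁻²) · (kg·m²·s⁻³·A⁻²) = kg²·m⁶·s⁻¹⁰·A⁻⁶.
Left is kg²·m⁴·s⁻⁸·A⁻⁶; right is kg²·m⁶·s⁻¹⁰·A⁻⁶ — different.

No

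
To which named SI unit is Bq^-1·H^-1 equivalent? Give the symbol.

Bq = s⁻¹.
So Bq⁻¹ = s.
H = kg·m²·s⁻²·A⁻².
So H⁻¹ = kg⁻¹·m⁻²·s²·A².
Combining: Bq⁻¹·H⁻¹ = s · (kg⁻¹·m⁻²·s²·A²) = kg⁻¹·m⁻²·s³·A².
kg⁻¹·m⁻²·s³·A² is the base-SI form of the siemens.

S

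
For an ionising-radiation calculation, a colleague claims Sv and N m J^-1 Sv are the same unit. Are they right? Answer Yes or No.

Yes

Left side:
  Sv = m²·s⁻².
Right side:
  N = kg·m/s² = kg·m·s⁻² (force = mass × acceleration).
  J = N·m (work = force × distance),
      = kg·m²·s⁻².
  So J⁻¹ = kg⁻¹·m⁻²·s².
  Sv = J/kg (equivalent dose = energy per mass),
      = m²·s⁻².
  Combining: N·m·J⁻¹·Sv = (kg·m·s⁻²) · m · (kg⁻¹·m⁻²·s²) · (m²·s⁻²) = m²·s⁻².
Both reduce to m²·s⁻².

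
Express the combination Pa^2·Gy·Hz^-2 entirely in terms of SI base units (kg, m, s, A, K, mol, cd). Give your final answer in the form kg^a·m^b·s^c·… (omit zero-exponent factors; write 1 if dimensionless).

kg²·s⁻⁴

Pa = kg·m⁻¹·s⁻².
So Pa² = kg²·m⁻²·s⁻⁴.
Gy = m²·s⁻².
Hz = s⁻¹.
So Hz⁻² = s².
Combining: Pa²·Gy·Hz⁻² = (kg²·m⁻²·s⁻⁴) · (m²·s⁻²) · s² = kg²·s⁻⁴.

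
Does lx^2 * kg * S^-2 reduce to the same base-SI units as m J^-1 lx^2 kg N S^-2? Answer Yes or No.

Yes

Left side:
  lx = m⁻²·cd.
  So lx² = m⁻⁴·cd².
  S = kg⁻¹·m⁻²·s³·A².
  So S⁻² = kg²·m⁴·s⁻⁶·A⁻⁴.
  Combining: lx²·kg·S⁻² = (m⁻⁴·cd²) · kg · (kg²·m⁴·s⁻⁶·A⁻⁴) = kg³·s⁻⁶·A⁻⁴·cd².
Right side:
  J = N·m (work = force × distance),
      = kg·m²·s⁻².
  So J⁻¹ = kg⁻¹·m⁻²·s².
  lx = lm/m² (illuminance = luminous flux per area),
      = m⁻²·cd.
  So lx² = m⁻⁴·cd².
  N = kg·m/s² = kg·m·s⁻² (force = mass × acceleration).
  S = 1/Ω (conductance is reciprocal resistance),
      = kg⁻¹·m⁻²·s³·A².
  So S⁻² = kg²·m⁴·s⁻⁶·A⁻⁴.
  Combining: m·J⁻¹·lx²·kg·N·S⁻² = m · (kg⁻¹·m⁻²·s²) · (m⁻⁴·cd²) · kg · (kg·m·s⁻²) · (kg²·m⁴·s⁻⁶·A⁻⁴) = kg³·s⁻⁶·A⁻⁴·cd².
Both reduce to kg³·s⁻⁶·A⁻⁴·cd².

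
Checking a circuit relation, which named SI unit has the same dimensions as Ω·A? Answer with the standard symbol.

V

Ω = V/A (resistance = voltage per current),
    = kg·m²·s⁻³·A⁻².
Combining: Ω·A = (kg·m²·s⁻³·A⁻²) · A = kg·m²·s⁻³·A⁻¹.
kg·m²·s⁻³·A⁻¹ is the base-SI form of the volt.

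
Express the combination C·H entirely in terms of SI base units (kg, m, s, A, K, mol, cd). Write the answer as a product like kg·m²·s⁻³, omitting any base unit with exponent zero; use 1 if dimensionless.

C = A·s = s·A (charge = current × time).
H = Wb/A (inductance = flux per current),
    = kg·m²·s⁻²·A⁻².
Combining: C·H = (s·A) · (kg·m²·s⁻²·A⁻²) = kg·m²·s⁻¹·A⁻¹.

kg·m²·s⁻¹·A⁻¹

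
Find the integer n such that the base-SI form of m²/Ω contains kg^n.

Ω = V/A (resistance = voltage per current),
    = kg·m²·s⁻³·A⁻².
So Ω⁻¹ = kg⁻¹·m⁻²·s³·A².
Combining: m²·Ω⁻¹ = m² · (kg⁻¹·m⁻²·s³·A²) = kg⁻¹·s³·A².
The exponent of kg is -1.

-1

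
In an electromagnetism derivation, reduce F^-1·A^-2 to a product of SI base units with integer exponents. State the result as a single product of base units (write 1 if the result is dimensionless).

kg·m²·s⁻⁴·A⁻⁴

F = kg⁻¹·m⁻²·s⁴·A².
So F⁻¹ = kg·m²·s⁻⁴·A⁻².
Combining: F⁻¹·A⁻² = (kg·m²·s⁻⁴·A⁻²) · A⁻² = kg·m²·s⁻⁴·A⁻⁴.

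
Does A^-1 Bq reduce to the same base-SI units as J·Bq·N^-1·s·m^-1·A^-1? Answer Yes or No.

No

Left side:
  Bq = s⁻¹.
  Combining: A⁻¹·Bq = A⁻¹ · s⁻¹ = s⁻¹·A⁻¹.
Right side:
  J = kg·m²·s⁻².
  Bq = s⁻¹.
  N = kg·m·s⁻².
  So N⁻¹ = kg⁻¹·m⁻¹·s².
  Combining: J·Bq·N⁻¹·s·m⁻¹·A⁻¹ = (kg·m²·s⁻²) · s⁻¹ · (kg⁻¹·m⁻¹·s²) · s · m⁻¹ · A⁻¹ = A⁻¹.
Left is s⁻¹·A⁻¹; right is A⁻¹ — different.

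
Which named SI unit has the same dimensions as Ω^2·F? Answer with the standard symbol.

Ω = V/A (resistance = voltage per current),
    = kg·m²·s⁻³·A⁻².
So Ω² = kg²·m⁴·s⁻⁶·A⁻⁴.
F = C/V (capacitance = charge per voltage),
    = A·s/(kg·m²·s⁻³·A⁻¹) (substituting C and V),
    = kg⁻¹·m⁻²·s⁴·A².
Combining: Ω²·F = (kg²·m⁴·s⁻⁶·A⁻⁴) · (kg⁻¹·m⁻²·s⁴·A²) = kg·m²·s⁻²·A⁻².
kg·m²·s⁻²·A⁻² is the base-SI form of the henry.

H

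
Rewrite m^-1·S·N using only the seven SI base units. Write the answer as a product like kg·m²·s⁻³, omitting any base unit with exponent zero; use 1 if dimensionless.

S = 1/Ω (conductance is reciprocal resistance),
    = kg⁻¹·m⁻²·s³·A².
N = kg·m/s² = kg·m·s⁻² (force = mass × acceleration).
Combining: m⁻¹·S·N = m⁻¹ · (kg⁻¹·m⁻²·s³·A²) · (kg·m·s⁻²) = m⁻²·s·A².

m⁻²·s·A²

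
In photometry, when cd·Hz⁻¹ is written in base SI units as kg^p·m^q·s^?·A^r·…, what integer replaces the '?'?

1

Hz = 1/s = s⁻¹ (frequency is cycles per second).
So Hz⁻¹ = s.
Combining: cd·Hz⁻¹ = cd · s = s·cd.
The exponent of s is 1.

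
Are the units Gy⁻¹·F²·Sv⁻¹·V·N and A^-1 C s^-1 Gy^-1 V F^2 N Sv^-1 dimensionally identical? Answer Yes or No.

Yes

Left side:
  Gy = m²·s⁻².
  So Gy⁻¹ = m⁻²·s².
  F = kg⁻¹·m⁻²·s⁴·A².
  So F² = kg⁻²·m⁻⁴·s⁸·A⁴.
  Sv = m²·s⁻².
  So Sv⁻¹ = m⁻²·s².
  V = kg·m²·s⁻³·A⁻¹.
  N = kg·m·s⁻².
  Combining: Gy⁻¹·F²·Sv⁻¹·V·N = (m⁻²·s²) · (kg⁻²·m⁻⁴·s⁸·A⁴) · (m⁻²·s²) · (kg·m²·s⁻³·A⁻¹) · (kg·m·s⁻²) = m⁻⁵·s⁷·A³.
Right side:
  C = A·s = s·A (charge = current × time).
  Gy = J/kg (absorbed dose = energy per mass),
      = m²·s⁻².
  So Gy⁻¹ = m⁻²·s².
  V = W/A (potential = power per current),
      = kg·m²·s⁻³·A⁻¹.
  F = C/V (capacitance = charge per voltage),
      = A·s/(kg·m²·s⁻³·A⁻¹) (substituting C and V),
      = kg⁻¹·m⁻²·s⁴·A².
  So F² = kg⁻²·m⁻⁴·s⁸·A⁴.
  N = kg·m/s² = kg·m·s⁻² (force = mass × acceleration).
  Sv = J/kg (equivalent dose = energy per mass),
      = m²·s⁻².
  So Sv⁻¹ = m⁻²·s².
  Combining: A⁻¹·C·s⁻¹·Gy⁻¹·V·F²·N·Sv⁻¹ = A⁻¹ · (s·A) · s⁻¹ · (m⁻²·s²) · (kg·m²·s⁻³·A⁻¹) · (kg⁻²·m⁻⁴·s⁸·A⁴) · (kg·m·s⁻²) · (m⁻²·s²) = m⁻⁵·s⁷·A³.
Both reduce to m⁻⁵·s⁷·A³.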